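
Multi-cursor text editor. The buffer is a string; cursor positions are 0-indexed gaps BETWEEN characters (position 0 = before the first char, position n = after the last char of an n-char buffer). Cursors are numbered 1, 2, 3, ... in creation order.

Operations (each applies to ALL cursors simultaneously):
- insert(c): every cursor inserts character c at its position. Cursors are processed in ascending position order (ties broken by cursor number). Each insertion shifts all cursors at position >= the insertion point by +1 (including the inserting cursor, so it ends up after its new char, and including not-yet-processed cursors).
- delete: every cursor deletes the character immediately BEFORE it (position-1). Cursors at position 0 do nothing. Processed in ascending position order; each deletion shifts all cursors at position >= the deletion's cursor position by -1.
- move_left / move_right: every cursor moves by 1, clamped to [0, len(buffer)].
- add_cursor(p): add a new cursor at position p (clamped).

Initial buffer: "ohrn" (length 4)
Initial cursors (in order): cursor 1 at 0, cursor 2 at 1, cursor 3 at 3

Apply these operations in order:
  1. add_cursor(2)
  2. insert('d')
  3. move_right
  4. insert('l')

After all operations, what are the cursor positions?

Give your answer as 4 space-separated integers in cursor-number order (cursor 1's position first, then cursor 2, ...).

After op 1 (add_cursor(2)): buffer="ohrn" (len 4), cursors c1@0 c2@1 c4@2 c3@3, authorship ....
After op 2 (insert('d')): buffer="dodhdrdn" (len 8), cursors c1@1 c2@3 c4@5 c3@7, authorship 1.2.4.3.
After op 3 (move_right): buffer="dodhdrdn" (len 8), cursors c1@2 c2@4 c4@6 c3@8, authorship 1.2.4.3.
After op 4 (insert('l')): buffer="doldhldrldnl" (len 12), cursors c1@3 c2@6 c4@9 c3@12, authorship 1.12.24.43.3

Answer: 3 6 12 9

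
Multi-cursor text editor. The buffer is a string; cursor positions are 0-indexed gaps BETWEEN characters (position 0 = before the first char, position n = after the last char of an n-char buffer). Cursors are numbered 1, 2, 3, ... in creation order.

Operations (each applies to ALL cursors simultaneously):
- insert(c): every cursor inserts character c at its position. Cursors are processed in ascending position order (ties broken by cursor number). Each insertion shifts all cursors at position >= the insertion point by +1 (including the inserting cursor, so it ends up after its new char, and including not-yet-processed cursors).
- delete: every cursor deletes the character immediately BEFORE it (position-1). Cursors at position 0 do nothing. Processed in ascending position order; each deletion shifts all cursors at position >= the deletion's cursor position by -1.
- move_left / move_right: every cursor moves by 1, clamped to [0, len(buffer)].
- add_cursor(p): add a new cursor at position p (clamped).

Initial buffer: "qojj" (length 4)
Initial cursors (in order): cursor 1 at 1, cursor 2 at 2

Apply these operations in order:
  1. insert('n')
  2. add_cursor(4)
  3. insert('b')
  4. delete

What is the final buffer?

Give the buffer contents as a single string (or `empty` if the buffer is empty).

After op 1 (insert('n')): buffer="qnonjj" (len 6), cursors c1@2 c2@4, authorship .1.2..
After op 2 (add_cursor(4)): buffer="qnonjj" (len 6), cursors c1@2 c2@4 c3@4, authorship .1.2..
After op 3 (insert('b')): buffer="qnbonbbjj" (len 9), cursors c1@3 c2@7 c3@7, authorship .11.223..
After op 4 (delete): buffer="qnonjj" (len 6), cursors c1@2 c2@4 c3@4, authorship .1.2..

Answer: qnonjj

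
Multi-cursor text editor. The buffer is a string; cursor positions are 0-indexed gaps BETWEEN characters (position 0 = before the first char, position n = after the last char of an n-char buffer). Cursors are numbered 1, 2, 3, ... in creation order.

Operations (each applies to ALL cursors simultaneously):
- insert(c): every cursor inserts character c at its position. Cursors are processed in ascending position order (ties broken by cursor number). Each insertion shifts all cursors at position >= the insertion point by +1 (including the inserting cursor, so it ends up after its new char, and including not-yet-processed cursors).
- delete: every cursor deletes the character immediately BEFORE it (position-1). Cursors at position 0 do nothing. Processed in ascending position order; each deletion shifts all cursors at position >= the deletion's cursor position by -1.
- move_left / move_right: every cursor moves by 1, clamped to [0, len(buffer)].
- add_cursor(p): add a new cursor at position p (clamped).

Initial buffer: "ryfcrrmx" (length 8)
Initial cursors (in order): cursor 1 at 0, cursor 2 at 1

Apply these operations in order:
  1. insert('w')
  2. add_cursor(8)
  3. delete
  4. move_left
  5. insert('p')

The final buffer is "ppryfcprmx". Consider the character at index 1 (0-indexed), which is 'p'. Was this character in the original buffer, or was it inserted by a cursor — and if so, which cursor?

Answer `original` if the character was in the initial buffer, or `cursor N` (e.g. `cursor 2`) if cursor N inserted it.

After op 1 (insert('w')): buffer="wrwyfcrrmx" (len 10), cursors c1@1 c2@3, authorship 1.2.......
After op 2 (add_cursor(8)): buffer="wrwyfcrrmx" (len 10), cursors c1@1 c2@3 c3@8, authorship 1.2.......
After op 3 (delete): buffer="ryfcrmx" (len 7), cursors c1@0 c2@1 c3@5, authorship .......
After op 4 (move_left): buffer="ryfcrmx" (len 7), cursors c1@0 c2@0 c3@4, authorship .......
After op 5 (insert('p')): buffer="ppryfcprmx" (len 10), cursors c1@2 c2@2 c3@7, authorship 12....3...
Authorship (.=original, N=cursor N): 1 2 . . . . 3 . . .
Index 1: author = 2

Answer: cursor 2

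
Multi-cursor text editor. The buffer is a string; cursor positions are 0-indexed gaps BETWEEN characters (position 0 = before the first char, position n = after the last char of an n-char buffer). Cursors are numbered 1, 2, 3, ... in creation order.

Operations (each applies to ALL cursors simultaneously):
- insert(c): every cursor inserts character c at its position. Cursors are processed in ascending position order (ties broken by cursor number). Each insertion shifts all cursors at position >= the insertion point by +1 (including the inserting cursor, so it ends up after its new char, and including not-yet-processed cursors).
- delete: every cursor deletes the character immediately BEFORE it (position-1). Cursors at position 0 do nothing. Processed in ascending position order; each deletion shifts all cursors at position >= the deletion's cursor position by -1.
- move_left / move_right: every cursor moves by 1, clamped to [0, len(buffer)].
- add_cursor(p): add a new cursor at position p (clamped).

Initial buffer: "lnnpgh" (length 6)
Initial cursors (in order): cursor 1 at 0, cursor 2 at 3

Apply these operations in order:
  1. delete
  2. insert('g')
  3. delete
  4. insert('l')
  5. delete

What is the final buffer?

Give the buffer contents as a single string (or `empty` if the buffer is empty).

Answer: lnpgh

Derivation:
After op 1 (delete): buffer="lnpgh" (len 5), cursors c1@0 c2@2, authorship .....
After op 2 (insert('g')): buffer="glngpgh" (len 7), cursors c1@1 c2@4, authorship 1..2...
After op 3 (delete): buffer="lnpgh" (len 5), cursors c1@0 c2@2, authorship .....
After op 4 (insert('l')): buffer="llnlpgh" (len 7), cursors c1@1 c2@4, authorship 1..2...
After op 5 (delete): buffer="lnpgh" (len 5), cursors c1@0 c2@2, authorship .....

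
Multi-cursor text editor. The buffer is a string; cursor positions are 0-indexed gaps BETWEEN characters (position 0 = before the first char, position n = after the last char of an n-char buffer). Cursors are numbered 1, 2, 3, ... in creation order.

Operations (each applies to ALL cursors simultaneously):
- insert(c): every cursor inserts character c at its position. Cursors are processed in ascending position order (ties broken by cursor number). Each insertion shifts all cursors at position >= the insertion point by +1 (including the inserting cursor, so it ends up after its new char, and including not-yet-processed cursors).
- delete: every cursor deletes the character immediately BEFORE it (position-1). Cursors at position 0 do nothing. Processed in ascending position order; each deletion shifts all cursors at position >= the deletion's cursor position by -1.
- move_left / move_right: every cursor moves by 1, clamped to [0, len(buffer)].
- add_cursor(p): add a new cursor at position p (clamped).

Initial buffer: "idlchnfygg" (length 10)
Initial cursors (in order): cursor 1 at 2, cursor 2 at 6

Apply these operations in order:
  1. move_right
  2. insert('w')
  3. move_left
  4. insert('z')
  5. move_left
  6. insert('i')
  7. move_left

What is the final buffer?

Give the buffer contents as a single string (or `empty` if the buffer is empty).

Answer: idlizwchnfizwygg

Derivation:
After op 1 (move_right): buffer="idlchnfygg" (len 10), cursors c1@3 c2@7, authorship ..........
After op 2 (insert('w')): buffer="idlwchnfwygg" (len 12), cursors c1@4 c2@9, authorship ...1....2...
After op 3 (move_left): buffer="idlwchnfwygg" (len 12), cursors c1@3 c2@8, authorship ...1....2...
After op 4 (insert('z')): buffer="idlzwchnfzwygg" (len 14), cursors c1@4 c2@10, authorship ...11....22...
After op 5 (move_left): buffer="idlzwchnfzwygg" (len 14), cursors c1@3 c2@9, authorship ...11....22...
After op 6 (insert('i')): buffer="idlizwchnfizwygg" (len 16), cursors c1@4 c2@11, authorship ...111....222...
After op 7 (move_left): buffer="idlizwchnfizwygg" (len 16), cursors c1@3 c2@10, authorship ...111....222...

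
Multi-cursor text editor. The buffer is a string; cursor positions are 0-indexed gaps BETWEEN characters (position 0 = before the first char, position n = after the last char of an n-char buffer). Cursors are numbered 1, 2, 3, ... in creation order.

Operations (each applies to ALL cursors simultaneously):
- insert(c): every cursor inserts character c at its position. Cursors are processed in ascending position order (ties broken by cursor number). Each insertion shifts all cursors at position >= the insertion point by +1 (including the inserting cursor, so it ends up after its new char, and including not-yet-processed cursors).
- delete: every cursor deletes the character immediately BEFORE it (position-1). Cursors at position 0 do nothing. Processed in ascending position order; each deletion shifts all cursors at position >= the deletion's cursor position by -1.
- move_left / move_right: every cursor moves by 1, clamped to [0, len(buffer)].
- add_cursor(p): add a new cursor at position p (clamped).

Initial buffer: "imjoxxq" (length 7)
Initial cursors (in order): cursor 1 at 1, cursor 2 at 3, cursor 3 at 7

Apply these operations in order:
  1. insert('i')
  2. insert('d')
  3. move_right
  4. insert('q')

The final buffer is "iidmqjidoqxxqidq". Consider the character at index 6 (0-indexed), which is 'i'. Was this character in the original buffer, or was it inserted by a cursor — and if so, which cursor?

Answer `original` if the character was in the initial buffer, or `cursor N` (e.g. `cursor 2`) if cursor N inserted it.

After op 1 (insert('i')): buffer="iimjioxxqi" (len 10), cursors c1@2 c2@5 c3@10, authorship .1..2....3
After op 2 (insert('d')): buffer="iidmjidoxxqid" (len 13), cursors c1@3 c2@7 c3@13, authorship .11..22....33
After op 3 (move_right): buffer="iidmjidoxxqid" (len 13), cursors c1@4 c2@8 c3@13, authorship .11..22....33
After op 4 (insert('q')): buffer="iidmqjidoqxxqidq" (len 16), cursors c1@5 c2@10 c3@16, authorship .11.1.22.2...333
Authorship (.=original, N=cursor N): . 1 1 . 1 . 2 2 . 2 . . . 3 3 3
Index 6: author = 2

Answer: cursor 2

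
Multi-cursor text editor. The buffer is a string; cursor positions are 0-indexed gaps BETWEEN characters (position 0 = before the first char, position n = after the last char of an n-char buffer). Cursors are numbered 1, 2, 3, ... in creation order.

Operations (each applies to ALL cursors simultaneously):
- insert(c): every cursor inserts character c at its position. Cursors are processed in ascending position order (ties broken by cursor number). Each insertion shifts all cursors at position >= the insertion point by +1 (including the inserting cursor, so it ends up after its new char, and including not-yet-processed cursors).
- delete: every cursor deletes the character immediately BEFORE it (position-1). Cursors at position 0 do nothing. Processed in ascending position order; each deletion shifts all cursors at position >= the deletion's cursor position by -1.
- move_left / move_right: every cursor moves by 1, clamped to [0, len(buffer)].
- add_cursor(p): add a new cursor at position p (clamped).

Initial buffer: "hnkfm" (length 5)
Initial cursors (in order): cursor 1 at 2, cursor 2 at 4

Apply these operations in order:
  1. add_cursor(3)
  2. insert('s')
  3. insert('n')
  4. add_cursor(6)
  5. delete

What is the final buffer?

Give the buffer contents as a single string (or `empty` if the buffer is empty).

Answer: hnskfsm

Derivation:
After op 1 (add_cursor(3)): buffer="hnkfm" (len 5), cursors c1@2 c3@3 c2@4, authorship .....
After op 2 (insert('s')): buffer="hnsksfsm" (len 8), cursors c1@3 c3@5 c2@7, authorship ..1.3.2.
After op 3 (insert('n')): buffer="hnsnksnfsnm" (len 11), cursors c1@4 c3@7 c2@10, authorship ..11.33.22.
After op 4 (add_cursor(6)): buffer="hnsnksnfsnm" (len 11), cursors c1@4 c4@6 c3@7 c2@10, authorship ..11.33.22.
After op 5 (delete): buffer="hnskfsm" (len 7), cursors c1@3 c3@4 c4@4 c2@6, authorship ..1..2.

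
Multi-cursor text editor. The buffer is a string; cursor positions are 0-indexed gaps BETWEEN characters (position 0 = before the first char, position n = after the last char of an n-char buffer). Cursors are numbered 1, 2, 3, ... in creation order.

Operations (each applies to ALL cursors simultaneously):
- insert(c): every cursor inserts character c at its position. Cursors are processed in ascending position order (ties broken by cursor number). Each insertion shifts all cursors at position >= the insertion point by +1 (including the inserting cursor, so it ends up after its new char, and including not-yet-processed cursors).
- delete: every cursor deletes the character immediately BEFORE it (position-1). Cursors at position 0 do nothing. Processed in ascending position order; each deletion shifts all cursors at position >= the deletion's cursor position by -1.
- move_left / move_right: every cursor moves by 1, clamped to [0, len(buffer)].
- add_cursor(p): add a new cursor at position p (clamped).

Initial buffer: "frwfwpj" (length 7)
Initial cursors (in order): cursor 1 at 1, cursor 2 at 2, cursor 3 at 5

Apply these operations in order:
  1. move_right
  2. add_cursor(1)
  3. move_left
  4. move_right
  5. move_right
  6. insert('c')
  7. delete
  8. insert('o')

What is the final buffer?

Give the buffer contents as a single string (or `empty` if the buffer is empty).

Answer: frowofowpjo

Derivation:
After op 1 (move_right): buffer="frwfwpj" (len 7), cursors c1@2 c2@3 c3@6, authorship .......
After op 2 (add_cursor(1)): buffer="frwfwpj" (len 7), cursors c4@1 c1@2 c2@3 c3@6, authorship .......
After op 3 (move_left): buffer="frwfwpj" (len 7), cursors c4@0 c1@1 c2@2 c3@5, authorship .......
After op 4 (move_right): buffer="frwfwpj" (len 7), cursors c4@1 c1@2 c2@3 c3@6, authorship .......
After op 5 (move_right): buffer="frwfwpj" (len 7), cursors c4@2 c1@3 c2@4 c3@7, authorship .......
After op 6 (insert('c')): buffer="frcwcfcwpjc" (len 11), cursors c4@3 c1@5 c2@7 c3@11, authorship ..4.1.2...3
After op 7 (delete): buffer="frwfwpj" (len 7), cursors c4@2 c1@3 c2@4 c3@7, authorship .......
After op 8 (insert('o')): buffer="frowofowpjo" (len 11), cursors c4@3 c1@5 c2@7 c3@11, authorship ..4.1.2...3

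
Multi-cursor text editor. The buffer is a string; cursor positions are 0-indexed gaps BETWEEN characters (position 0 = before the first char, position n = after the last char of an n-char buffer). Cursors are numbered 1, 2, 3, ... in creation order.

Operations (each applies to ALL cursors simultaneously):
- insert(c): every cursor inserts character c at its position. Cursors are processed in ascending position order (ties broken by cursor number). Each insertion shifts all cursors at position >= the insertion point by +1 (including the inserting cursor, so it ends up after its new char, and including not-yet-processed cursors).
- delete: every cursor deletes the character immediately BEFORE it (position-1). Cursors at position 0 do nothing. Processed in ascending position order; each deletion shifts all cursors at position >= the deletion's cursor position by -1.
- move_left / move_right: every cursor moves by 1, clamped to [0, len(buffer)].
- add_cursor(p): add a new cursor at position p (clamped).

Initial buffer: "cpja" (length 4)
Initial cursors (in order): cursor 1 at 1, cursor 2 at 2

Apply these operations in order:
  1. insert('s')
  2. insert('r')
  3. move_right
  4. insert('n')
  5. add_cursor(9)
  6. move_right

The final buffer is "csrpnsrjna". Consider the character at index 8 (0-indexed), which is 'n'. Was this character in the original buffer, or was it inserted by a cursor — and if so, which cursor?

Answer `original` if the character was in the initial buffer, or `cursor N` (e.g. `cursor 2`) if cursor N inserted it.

Answer: cursor 2

Derivation:
After op 1 (insert('s')): buffer="cspsja" (len 6), cursors c1@2 c2@4, authorship .1.2..
After op 2 (insert('r')): buffer="csrpsrja" (len 8), cursors c1@3 c2@6, authorship .11.22..
After op 3 (move_right): buffer="csrpsrja" (len 8), cursors c1@4 c2@7, authorship .11.22..
After op 4 (insert('n')): buffer="csrpnsrjna" (len 10), cursors c1@5 c2@9, authorship .11.122.2.
After op 5 (add_cursor(9)): buffer="csrpnsrjna" (len 10), cursors c1@5 c2@9 c3@9, authorship .11.122.2.
After op 6 (move_right): buffer="csrpnsrjna" (len 10), cursors c1@6 c2@10 c3@10, authorship .11.122.2.
Authorship (.=original, N=cursor N): . 1 1 . 1 2 2 . 2 .
Index 8: author = 2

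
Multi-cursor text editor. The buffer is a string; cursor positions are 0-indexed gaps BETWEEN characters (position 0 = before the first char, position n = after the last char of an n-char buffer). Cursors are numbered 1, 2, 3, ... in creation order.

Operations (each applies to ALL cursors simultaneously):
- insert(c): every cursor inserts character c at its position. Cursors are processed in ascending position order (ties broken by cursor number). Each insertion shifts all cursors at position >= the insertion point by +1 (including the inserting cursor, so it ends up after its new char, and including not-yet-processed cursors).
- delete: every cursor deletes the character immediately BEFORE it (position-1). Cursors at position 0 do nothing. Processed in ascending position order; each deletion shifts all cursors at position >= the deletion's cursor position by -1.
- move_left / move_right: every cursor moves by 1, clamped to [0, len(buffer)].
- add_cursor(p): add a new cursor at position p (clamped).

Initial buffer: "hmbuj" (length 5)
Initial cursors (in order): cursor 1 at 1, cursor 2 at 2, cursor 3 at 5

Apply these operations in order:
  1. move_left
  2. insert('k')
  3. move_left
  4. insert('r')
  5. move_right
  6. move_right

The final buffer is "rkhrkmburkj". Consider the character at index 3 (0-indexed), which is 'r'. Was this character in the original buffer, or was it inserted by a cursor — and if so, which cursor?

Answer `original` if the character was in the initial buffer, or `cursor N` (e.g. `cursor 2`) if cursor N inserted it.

Answer: cursor 2

Derivation:
After op 1 (move_left): buffer="hmbuj" (len 5), cursors c1@0 c2@1 c3@4, authorship .....
After op 2 (insert('k')): buffer="khkmbukj" (len 8), cursors c1@1 c2@3 c3@7, authorship 1.2...3.
After op 3 (move_left): buffer="khkmbukj" (len 8), cursors c1@0 c2@2 c3@6, authorship 1.2...3.
After op 4 (insert('r')): buffer="rkhrkmburkj" (len 11), cursors c1@1 c2@4 c3@9, authorship 11.22...33.
After op 5 (move_right): buffer="rkhrkmburkj" (len 11), cursors c1@2 c2@5 c3@10, authorship 11.22...33.
After op 6 (move_right): buffer="rkhrkmburkj" (len 11), cursors c1@3 c2@6 c3@11, authorship 11.22...33.
Authorship (.=original, N=cursor N): 1 1 . 2 2 . . . 3 3 .
Index 3: author = 2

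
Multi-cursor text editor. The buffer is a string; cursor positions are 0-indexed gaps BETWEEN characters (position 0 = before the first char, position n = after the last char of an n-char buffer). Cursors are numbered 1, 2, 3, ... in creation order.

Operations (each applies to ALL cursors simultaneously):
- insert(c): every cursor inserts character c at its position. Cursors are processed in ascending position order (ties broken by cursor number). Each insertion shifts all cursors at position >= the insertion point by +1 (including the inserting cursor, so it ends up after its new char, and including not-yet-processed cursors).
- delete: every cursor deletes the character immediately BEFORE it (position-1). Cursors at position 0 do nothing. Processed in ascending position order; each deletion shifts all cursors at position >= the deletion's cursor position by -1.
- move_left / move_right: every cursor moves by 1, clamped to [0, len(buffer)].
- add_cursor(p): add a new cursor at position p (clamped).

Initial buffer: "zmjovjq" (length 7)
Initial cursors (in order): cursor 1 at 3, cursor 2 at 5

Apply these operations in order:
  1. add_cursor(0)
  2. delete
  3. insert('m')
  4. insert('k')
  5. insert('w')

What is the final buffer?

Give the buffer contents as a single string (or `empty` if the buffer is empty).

After op 1 (add_cursor(0)): buffer="zmjovjq" (len 7), cursors c3@0 c1@3 c2@5, authorship .......
After op 2 (delete): buffer="zmojq" (len 5), cursors c3@0 c1@2 c2@3, authorship .....
After op 3 (insert('m')): buffer="mzmmomjq" (len 8), cursors c3@1 c1@4 c2@6, authorship 3..1.2..
After op 4 (insert('k')): buffer="mkzmmkomkjq" (len 11), cursors c3@2 c1@6 c2@9, authorship 33..11.22..
After op 5 (insert('w')): buffer="mkwzmmkwomkwjq" (len 14), cursors c3@3 c1@8 c2@12, authorship 333..111.222..

Answer: mkwzmmkwomkwjq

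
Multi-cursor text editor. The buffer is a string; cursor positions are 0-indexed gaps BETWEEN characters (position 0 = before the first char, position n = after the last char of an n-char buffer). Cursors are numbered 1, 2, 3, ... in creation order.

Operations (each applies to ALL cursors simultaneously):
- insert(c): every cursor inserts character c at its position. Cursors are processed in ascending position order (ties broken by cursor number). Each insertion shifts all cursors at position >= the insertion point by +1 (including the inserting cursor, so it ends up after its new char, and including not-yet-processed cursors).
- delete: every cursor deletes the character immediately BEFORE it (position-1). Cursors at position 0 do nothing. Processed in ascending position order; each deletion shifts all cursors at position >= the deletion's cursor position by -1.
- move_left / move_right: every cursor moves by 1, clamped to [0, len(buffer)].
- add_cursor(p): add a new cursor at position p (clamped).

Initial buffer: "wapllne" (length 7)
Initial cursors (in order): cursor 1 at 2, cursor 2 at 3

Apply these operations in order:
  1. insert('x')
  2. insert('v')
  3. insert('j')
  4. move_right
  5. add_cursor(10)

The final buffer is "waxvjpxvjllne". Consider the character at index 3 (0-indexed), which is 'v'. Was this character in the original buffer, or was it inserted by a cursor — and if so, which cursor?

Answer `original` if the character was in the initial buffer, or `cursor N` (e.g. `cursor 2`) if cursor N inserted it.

After op 1 (insert('x')): buffer="waxpxllne" (len 9), cursors c1@3 c2@5, authorship ..1.2....
After op 2 (insert('v')): buffer="waxvpxvllne" (len 11), cursors c1@4 c2@7, authorship ..11.22....
After op 3 (insert('j')): buffer="waxvjpxvjllne" (len 13), cursors c1@5 c2@9, authorship ..111.222....
After op 4 (move_right): buffer="waxvjpxvjllne" (len 13), cursors c1@6 c2@10, authorship ..111.222....
After op 5 (add_cursor(10)): buffer="waxvjpxvjllne" (len 13), cursors c1@6 c2@10 c3@10, authorship ..111.222....
Authorship (.=original, N=cursor N): . . 1 1 1 . 2 2 2 . . . .
Index 3: author = 1

Answer: cursor 1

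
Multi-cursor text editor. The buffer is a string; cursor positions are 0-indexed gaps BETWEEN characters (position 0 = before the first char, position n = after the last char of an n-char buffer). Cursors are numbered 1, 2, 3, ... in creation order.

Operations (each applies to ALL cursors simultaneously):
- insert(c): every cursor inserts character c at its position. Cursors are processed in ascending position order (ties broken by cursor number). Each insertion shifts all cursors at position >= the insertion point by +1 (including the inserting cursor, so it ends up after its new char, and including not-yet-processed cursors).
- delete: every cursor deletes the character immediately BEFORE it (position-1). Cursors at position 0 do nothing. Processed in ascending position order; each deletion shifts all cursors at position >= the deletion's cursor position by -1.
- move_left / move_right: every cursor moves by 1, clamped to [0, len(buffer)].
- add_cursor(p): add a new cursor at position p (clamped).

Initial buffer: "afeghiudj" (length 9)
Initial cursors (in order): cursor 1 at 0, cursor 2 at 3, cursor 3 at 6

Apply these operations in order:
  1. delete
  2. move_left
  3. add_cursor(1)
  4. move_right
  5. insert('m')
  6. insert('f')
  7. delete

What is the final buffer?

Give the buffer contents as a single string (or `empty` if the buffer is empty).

After op 1 (delete): buffer="afghudj" (len 7), cursors c1@0 c2@2 c3@4, authorship .......
After op 2 (move_left): buffer="afghudj" (len 7), cursors c1@0 c2@1 c3@3, authorship .......
After op 3 (add_cursor(1)): buffer="afghudj" (len 7), cursors c1@0 c2@1 c4@1 c3@3, authorship .......
After op 4 (move_right): buffer="afghudj" (len 7), cursors c1@1 c2@2 c4@2 c3@4, authorship .......
After op 5 (insert('m')): buffer="amfmmghmudj" (len 11), cursors c1@2 c2@5 c4@5 c3@8, authorship .1.24..3...
After op 6 (insert('f')): buffer="amffmmffghmfudj" (len 15), cursors c1@3 c2@8 c4@8 c3@12, authorship .11.2424..33...
After op 7 (delete): buffer="amfmmghmudj" (len 11), cursors c1@2 c2@5 c4@5 c3@8, authorship .1.24..3...

Answer: amfmmghmudj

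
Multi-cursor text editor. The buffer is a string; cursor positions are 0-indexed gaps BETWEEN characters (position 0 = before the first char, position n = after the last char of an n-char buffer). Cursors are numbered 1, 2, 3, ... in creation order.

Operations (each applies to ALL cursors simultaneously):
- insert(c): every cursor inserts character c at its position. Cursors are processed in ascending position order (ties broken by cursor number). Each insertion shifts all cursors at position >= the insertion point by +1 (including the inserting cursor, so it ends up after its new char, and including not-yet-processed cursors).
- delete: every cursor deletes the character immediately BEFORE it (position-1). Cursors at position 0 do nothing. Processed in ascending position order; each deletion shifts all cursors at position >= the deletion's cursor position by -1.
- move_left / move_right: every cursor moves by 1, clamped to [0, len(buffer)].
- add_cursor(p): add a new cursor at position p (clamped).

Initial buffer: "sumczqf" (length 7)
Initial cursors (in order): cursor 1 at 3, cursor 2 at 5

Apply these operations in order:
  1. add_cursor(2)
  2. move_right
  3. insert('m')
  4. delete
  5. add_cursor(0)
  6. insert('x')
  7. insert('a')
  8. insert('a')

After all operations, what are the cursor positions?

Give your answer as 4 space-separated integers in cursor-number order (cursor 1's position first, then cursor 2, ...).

Answer: 13 18 9 3

Derivation:
After op 1 (add_cursor(2)): buffer="sumczqf" (len 7), cursors c3@2 c1@3 c2@5, authorship .......
After op 2 (move_right): buffer="sumczqf" (len 7), cursors c3@3 c1@4 c2@6, authorship .......
After op 3 (insert('m')): buffer="summcmzqmf" (len 10), cursors c3@4 c1@6 c2@9, authorship ...3.1..2.
After op 4 (delete): buffer="sumczqf" (len 7), cursors c3@3 c1@4 c2@6, authorship .......
After op 5 (add_cursor(0)): buffer="sumczqf" (len 7), cursors c4@0 c3@3 c1@4 c2@6, authorship .......
After op 6 (insert('x')): buffer="xsumxcxzqxf" (len 11), cursors c4@1 c3@5 c1@7 c2@10, authorship 4...3.1..2.
After op 7 (insert('a')): buffer="xasumxacxazqxaf" (len 15), cursors c4@2 c3@7 c1@10 c2@14, authorship 44...33.11..22.
After op 8 (insert('a')): buffer="xaasumxaacxaazqxaaf" (len 19), cursors c4@3 c3@9 c1@13 c2@18, authorship 444...333.111..222.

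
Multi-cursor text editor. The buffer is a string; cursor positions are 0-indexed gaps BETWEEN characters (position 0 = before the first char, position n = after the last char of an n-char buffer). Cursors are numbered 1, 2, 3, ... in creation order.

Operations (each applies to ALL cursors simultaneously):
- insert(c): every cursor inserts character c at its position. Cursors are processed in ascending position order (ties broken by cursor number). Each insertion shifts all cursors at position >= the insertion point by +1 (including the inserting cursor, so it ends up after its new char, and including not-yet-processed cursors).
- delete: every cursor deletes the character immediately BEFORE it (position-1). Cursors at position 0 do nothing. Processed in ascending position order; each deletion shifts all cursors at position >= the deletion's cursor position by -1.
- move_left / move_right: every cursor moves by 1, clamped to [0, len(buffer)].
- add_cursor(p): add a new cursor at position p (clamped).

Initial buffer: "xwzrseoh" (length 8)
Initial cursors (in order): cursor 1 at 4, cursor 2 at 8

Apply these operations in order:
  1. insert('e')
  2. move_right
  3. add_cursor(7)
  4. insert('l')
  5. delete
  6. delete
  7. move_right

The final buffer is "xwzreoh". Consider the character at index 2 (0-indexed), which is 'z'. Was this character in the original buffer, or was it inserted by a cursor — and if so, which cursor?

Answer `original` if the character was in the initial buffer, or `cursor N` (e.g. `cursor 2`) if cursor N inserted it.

Answer: original

Derivation:
After op 1 (insert('e')): buffer="xwzreseohe" (len 10), cursors c1@5 c2@10, authorship ....1....2
After op 2 (move_right): buffer="xwzreseohe" (len 10), cursors c1@6 c2@10, authorship ....1....2
After op 3 (add_cursor(7)): buffer="xwzreseohe" (len 10), cursors c1@6 c3@7 c2@10, authorship ....1....2
After op 4 (insert('l')): buffer="xwzreslelohel" (len 13), cursors c1@7 c3@9 c2@13, authorship ....1.1.3..22
After op 5 (delete): buffer="xwzreseohe" (len 10), cursors c1@6 c3@7 c2@10, authorship ....1....2
After op 6 (delete): buffer="xwzreoh" (len 7), cursors c1@5 c3@5 c2@7, authorship ....1..
After op 7 (move_right): buffer="xwzreoh" (len 7), cursors c1@6 c3@6 c2@7, authorship ....1..
Authorship (.=original, N=cursor N): . . . . 1 . .
Index 2: author = original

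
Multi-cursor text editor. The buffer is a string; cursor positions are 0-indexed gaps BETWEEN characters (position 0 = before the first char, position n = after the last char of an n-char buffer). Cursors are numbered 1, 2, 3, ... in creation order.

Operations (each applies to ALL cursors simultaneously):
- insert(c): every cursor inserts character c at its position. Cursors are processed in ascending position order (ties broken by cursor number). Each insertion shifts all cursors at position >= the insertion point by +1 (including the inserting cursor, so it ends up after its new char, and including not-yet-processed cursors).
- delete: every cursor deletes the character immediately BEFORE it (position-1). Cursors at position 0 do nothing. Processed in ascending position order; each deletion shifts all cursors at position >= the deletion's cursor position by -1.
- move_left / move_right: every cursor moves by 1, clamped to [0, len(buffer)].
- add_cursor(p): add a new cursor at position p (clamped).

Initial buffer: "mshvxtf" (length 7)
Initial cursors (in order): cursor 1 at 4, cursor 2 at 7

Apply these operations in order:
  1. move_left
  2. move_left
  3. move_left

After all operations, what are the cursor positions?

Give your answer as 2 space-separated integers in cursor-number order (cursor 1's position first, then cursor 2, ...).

After op 1 (move_left): buffer="mshvxtf" (len 7), cursors c1@3 c2@6, authorship .......
After op 2 (move_left): buffer="mshvxtf" (len 7), cursors c1@2 c2@5, authorship .......
After op 3 (move_left): buffer="mshvxtf" (len 7), cursors c1@1 c2@4, authorship .......

Answer: 1 4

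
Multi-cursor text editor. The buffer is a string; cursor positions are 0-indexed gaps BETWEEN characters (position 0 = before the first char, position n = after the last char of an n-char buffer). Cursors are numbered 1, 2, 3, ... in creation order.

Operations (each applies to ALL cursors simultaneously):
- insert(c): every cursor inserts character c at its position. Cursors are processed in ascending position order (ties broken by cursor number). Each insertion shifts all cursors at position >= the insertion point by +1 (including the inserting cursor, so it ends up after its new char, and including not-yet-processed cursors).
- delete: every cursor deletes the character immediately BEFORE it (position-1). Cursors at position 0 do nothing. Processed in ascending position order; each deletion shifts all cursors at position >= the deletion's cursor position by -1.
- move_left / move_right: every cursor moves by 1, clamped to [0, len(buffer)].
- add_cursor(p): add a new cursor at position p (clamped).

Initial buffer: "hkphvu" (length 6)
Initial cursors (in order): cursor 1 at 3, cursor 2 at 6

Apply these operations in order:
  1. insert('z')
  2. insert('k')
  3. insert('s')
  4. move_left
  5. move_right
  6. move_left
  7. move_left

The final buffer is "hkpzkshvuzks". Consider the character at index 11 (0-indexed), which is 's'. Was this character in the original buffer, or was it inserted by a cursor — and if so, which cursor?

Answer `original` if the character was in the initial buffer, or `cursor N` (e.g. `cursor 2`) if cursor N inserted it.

Answer: cursor 2

Derivation:
After op 1 (insert('z')): buffer="hkpzhvuz" (len 8), cursors c1@4 c2@8, authorship ...1...2
After op 2 (insert('k')): buffer="hkpzkhvuzk" (len 10), cursors c1@5 c2@10, authorship ...11...22
After op 3 (insert('s')): buffer="hkpzkshvuzks" (len 12), cursors c1@6 c2@12, authorship ...111...222
After op 4 (move_left): buffer="hkpzkshvuzks" (len 12), cursors c1@5 c2@11, authorship ...111...222
After op 5 (move_right): buffer="hkpzkshvuzks" (len 12), cursors c1@6 c2@12, authorship ...111...222
After op 6 (move_left): buffer="hkpzkshvuzks" (len 12), cursors c1@5 c2@11, authorship ...111...222
After op 7 (move_left): buffer="hkpzkshvuzks" (len 12), cursors c1@4 c2@10, authorship ...111...222
Authorship (.=original, N=cursor N): . . . 1 1 1 . . . 2 2 2
Index 11: author = 2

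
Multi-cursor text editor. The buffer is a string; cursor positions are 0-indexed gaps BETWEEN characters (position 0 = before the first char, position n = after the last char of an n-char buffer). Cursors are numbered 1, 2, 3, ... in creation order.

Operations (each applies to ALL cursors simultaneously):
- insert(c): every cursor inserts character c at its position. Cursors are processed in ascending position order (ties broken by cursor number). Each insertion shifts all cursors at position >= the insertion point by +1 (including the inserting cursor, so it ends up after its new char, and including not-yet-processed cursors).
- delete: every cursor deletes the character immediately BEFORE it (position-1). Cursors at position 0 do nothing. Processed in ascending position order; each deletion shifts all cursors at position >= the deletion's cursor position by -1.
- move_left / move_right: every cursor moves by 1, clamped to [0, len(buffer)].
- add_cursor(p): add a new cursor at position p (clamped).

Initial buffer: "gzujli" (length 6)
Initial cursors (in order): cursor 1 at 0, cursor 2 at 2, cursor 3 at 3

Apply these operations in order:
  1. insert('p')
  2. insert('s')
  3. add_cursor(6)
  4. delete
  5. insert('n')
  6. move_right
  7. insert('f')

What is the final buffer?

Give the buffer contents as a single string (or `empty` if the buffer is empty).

After op 1 (insert('p')): buffer="pgzpupjli" (len 9), cursors c1@1 c2@4 c3@6, authorship 1..2.3...
After op 2 (insert('s')): buffer="psgzpsupsjli" (len 12), cursors c1@2 c2@6 c3@9, authorship 11..22.33...
After op 3 (add_cursor(6)): buffer="psgzpsupsjli" (len 12), cursors c1@2 c2@6 c4@6 c3@9, authorship 11..22.33...
After op 4 (delete): buffer="pgzupjli" (len 8), cursors c1@1 c2@3 c4@3 c3@5, authorship 1...3...
After op 5 (insert('n')): buffer="pngznnupnjli" (len 12), cursors c1@2 c2@6 c4@6 c3@9, authorship 11..24.33...
After op 6 (move_right): buffer="pngznnupnjli" (len 12), cursors c1@3 c2@7 c4@7 c3@10, authorship 11..24.33...
After op 7 (insert('f')): buffer="pngfznnuffpnjfli" (len 16), cursors c1@4 c2@10 c4@10 c3@14, authorship 11.1.24.2433.3..

Answer: pngfznnuffpnjfli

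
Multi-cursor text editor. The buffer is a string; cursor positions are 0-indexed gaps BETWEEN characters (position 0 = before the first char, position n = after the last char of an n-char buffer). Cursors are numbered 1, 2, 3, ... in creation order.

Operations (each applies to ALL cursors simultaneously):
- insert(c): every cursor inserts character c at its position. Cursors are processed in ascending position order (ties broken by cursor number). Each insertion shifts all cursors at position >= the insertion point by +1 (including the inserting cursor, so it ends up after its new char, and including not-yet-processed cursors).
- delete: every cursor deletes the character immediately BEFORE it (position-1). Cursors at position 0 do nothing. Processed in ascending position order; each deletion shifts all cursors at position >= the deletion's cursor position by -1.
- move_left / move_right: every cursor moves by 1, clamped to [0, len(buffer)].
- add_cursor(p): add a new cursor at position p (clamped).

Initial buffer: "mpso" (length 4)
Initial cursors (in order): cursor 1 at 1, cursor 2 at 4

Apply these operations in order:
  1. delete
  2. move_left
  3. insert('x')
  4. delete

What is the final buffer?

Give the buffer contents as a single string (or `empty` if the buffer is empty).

Answer: ps

Derivation:
After op 1 (delete): buffer="ps" (len 2), cursors c1@0 c2@2, authorship ..
After op 2 (move_left): buffer="ps" (len 2), cursors c1@0 c2@1, authorship ..
After op 3 (insert('x')): buffer="xpxs" (len 4), cursors c1@1 c2@3, authorship 1.2.
After op 4 (delete): buffer="ps" (len 2), cursors c1@0 c2@1, authorship ..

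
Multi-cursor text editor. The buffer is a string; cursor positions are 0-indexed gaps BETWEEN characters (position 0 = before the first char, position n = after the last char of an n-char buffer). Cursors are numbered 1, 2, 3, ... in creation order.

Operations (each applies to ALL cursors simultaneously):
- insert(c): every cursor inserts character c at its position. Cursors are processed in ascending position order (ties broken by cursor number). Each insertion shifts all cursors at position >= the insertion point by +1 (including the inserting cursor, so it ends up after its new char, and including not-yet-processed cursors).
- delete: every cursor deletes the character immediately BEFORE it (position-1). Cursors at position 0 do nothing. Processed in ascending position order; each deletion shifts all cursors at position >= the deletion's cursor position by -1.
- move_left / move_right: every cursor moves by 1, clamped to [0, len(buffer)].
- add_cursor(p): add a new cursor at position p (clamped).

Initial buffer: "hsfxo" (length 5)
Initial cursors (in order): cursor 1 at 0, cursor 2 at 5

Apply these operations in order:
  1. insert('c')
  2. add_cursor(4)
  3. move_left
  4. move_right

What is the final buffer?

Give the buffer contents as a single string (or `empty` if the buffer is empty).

Answer: chsfxoc

Derivation:
After op 1 (insert('c')): buffer="chsfxoc" (len 7), cursors c1@1 c2@7, authorship 1.....2
After op 2 (add_cursor(4)): buffer="chsfxoc" (len 7), cursors c1@1 c3@4 c2@7, authorship 1.....2
After op 3 (move_left): buffer="chsfxoc" (len 7), cursors c1@0 c3@3 c2@6, authorship 1.....2
After op 4 (move_right): buffer="chsfxoc" (len 7), cursors c1@1 c3@4 c2@7, authorship 1.....2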